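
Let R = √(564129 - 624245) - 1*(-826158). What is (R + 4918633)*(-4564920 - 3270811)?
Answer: -45014636927221 - 15671462*I*√15029 ≈ -4.5015e+13 - 1.9212e+9*I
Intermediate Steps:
R = 826158 + 2*I*√15029 (R = √(-60116) + 826158 = 2*I*√15029 + 826158 = 826158 + 2*I*√15029 ≈ 8.2616e+5 + 245.19*I)
(R + 4918633)*(-4564920 - 3270811) = ((826158 + 2*I*√15029) + 4918633)*(-4564920 - 3270811) = (5744791 + 2*I*√15029)*(-7835731) = -45014636927221 - 15671462*I*√15029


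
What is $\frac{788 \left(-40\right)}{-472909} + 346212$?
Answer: $\frac{163726802228}{472909} \approx 3.4621 \cdot 10^{5}$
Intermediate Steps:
$\frac{788 \left(-40\right)}{-472909} + 346212 = \left(-31520\right) \left(- \frac{1}{472909}\right) + 346212 = \frac{31520}{472909} + 346212 = \frac{163726802228}{472909}$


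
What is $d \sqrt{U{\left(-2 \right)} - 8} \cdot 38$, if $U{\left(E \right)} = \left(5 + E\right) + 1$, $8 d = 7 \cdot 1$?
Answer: $\frac{133 i}{2} \approx 66.5 i$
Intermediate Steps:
$d = \frac{7}{8}$ ($d = \frac{7 \cdot 1}{8} = \frac{1}{8} \cdot 7 = \frac{7}{8} \approx 0.875$)
$U{\left(E \right)} = 6 + E$
$d \sqrt{U{\left(-2 \right)} - 8} \cdot 38 = \frac{7 \sqrt{\left(6 - 2\right) - 8}}{8} \cdot 38 = \frac{7 \sqrt{4 - 8}}{8} \cdot 38 = \frac{7 \sqrt{-4}}{8} \cdot 38 = \frac{7 \cdot 2 i}{8} \cdot 38 = \frac{7 i}{4} \cdot 38 = \frac{133 i}{2}$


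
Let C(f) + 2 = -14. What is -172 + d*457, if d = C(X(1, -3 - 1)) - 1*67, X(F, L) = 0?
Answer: -38103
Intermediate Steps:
C(f) = -16 (C(f) = -2 - 14 = -16)
d = -83 (d = -16 - 1*67 = -16 - 67 = -83)
-172 + d*457 = -172 - 83*457 = -172 - 37931 = -38103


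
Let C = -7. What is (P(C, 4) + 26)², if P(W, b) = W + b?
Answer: 529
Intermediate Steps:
(P(C, 4) + 26)² = ((-7 + 4) + 26)² = (-3 + 26)² = 23² = 529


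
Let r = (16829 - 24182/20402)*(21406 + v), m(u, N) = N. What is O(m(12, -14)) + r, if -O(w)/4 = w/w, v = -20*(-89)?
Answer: 3980121193264/10201 ≈ 3.9017e+8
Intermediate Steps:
v = 1780
O(w) = -4 (O(w) = -4*w/w = -4*1 = -4)
r = 3980121234068/10201 (r = (16829 - 24182/20402)*(21406 + 1780) = (16829 - 24182*1/20402)*23186 = (16829 - 12091/10201)*23186 = (171660538/10201)*23186 = 3980121234068/10201 ≈ 3.9017e+8)
O(m(12, -14)) + r = -4 + 3980121234068/10201 = 3980121193264/10201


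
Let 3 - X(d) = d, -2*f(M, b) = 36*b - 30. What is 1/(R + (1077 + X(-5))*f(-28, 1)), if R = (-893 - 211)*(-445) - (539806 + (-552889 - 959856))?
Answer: 1/1460964 ≈ 6.8448e-7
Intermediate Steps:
f(M, b) = 15 - 18*b (f(M, b) = -(36*b - 30)/2 = -(-30 + 36*b)/2 = 15 - 18*b)
X(d) = 3 - d
R = 1464219 (R = -1104*(-445) - (539806 - 1512745) = 491280 - 1*(-972939) = 491280 + 972939 = 1464219)
1/(R + (1077 + X(-5))*f(-28, 1)) = 1/(1464219 + (1077 + (3 - 1*(-5)))*(15 - 18*1)) = 1/(1464219 + (1077 + (3 + 5))*(15 - 18)) = 1/(1464219 + (1077 + 8)*(-3)) = 1/(1464219 + 1085*(-3)) = 1/(1464219 - 3255) = 1/1460964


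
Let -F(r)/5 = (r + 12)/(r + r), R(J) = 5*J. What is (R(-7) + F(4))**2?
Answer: 2025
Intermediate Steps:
F(r) = -5*(12 + r)/(2*r) (F(r) = -5*(r + 12)/(r + r) = -5*(12 + r)/(2*r))
(R(-7) + F(4))**2 = (5*(-7) + (-5/2 - 30/4))**2 = (-35 + (-5/2 - 30*1/4))**2 = (-35 + (-5/2 - 15/2))**2 = (-35 - 10)**2 = (-45)**2 = 2025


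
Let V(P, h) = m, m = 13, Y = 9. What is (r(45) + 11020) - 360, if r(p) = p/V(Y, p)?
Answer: 138625/13 ≈ 10663.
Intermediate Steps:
V(P, h) = 13
r(p) = p/13
(r(45) + 11020) - 360 = ((1/13)*45 + 11020) - 360 = (45/13 + 11020) - 360 = 143305/13 - 360 = 138625/13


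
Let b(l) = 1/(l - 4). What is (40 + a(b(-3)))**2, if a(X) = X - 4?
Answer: 63001/49 ≈ 1285.7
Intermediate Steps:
b(l) = 1/(-4 + l)
a(X) = -4 + X
(40 + a(b(-3)))**2 = (40 + (-4 + 1/(-4 - 3)))**2 = (40 + (-4 + 1/(-7)))**2 = (40 + (-4 - 1/7))**2 = (40 - 29/7)**2 = (251/7)**2 = 63001/49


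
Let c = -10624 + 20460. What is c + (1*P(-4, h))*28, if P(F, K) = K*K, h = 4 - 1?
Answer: 10088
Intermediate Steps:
c = 9836
h = 3
P(F, K) = K**2
c + (1*P(-4, h))*28 = 9836 + (1*3**2)*28 = 9836 + (1*9)*28 = 9836 + 9*28 = 9836 + 252 = 10088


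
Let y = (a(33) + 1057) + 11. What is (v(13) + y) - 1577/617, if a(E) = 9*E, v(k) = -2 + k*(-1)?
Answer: 831373/617 ≈ 1347.4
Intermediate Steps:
v(k) = -2 - k
y = 1365 (y = (9*33 + 1057) + 11 = (297 + 1057) + 11 = 1354 + 11 = 1365)
(v(13) + y) - 1577/617 = ((-2 - 1*13) + 1365) - 1577/617 = ((-2 - 13) + 1365) - 1577*1/617 = (-15 + 1365) - 1577/617 = 1350 - 1577/617 = 831373/617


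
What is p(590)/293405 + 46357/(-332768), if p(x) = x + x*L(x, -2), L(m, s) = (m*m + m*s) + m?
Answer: 13642863497747/19527159008 ≈ 698.66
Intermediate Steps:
L(m, s) = m + m**2 + m*s (L(m, s) = (m**2 + m*s) + m = m + m**2 + m*s)
p(x) = x + x**2*(-1 + x) (p(x) = x + x*(x*(1 + x - 2)) = x + x*(x*(-1 + x)) = x + x**2*(-1 + x))
p(590)/293405 + 46357/(-332768) = (590*(1 + 590*(-1 + 590)))/293405 + 46357/(-332768) = (590*(1 + 590*589))*(1/293405) + 46357*(-1/332768) = (590*(1 + 347510))*(1/293405) - 46357/332768 = (590*347511)*(1/293405) - 46357/332768 = 205031490*(1/293405) - 46357/332768 = 41006298/58681 - 46357/332768 = 13642863497747/19527159008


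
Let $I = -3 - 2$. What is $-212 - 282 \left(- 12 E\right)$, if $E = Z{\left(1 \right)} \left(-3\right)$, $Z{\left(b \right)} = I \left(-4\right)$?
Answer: $-203252$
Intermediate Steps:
$I = -5$ ($I = -3 - 2 = -5$)
$Z{\left(b \right)} = 20$ ($Z{\left(b \right)} = \left(-5\right) \left(-4\right) = 20$)
$E = -60$ ($E = 20 \left(-3\right) = -60$)
$-212 - 282 \left(- 12 E\right) = -212 - 282 \left(\left(-12\right) \left(-60\right)\right) = -212 - 203040 = -203252$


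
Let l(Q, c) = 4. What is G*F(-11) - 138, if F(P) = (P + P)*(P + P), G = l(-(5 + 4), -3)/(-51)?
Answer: -8974/51 ≈ -175.96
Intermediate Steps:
G = -4/51 (G = 4/(-51) = 4*(-1/51) = -4/51 ≈ -0.078431)
F(P) = 4*P² (F(P) = (2*P)*(2*P) = 4*P²)
G*F(-11) - 138 = -16*(-11)²/51 - 138 = -16*121/51 - 138 = -4/51*484 - 138 = -1936/51 - 138 = -8974/51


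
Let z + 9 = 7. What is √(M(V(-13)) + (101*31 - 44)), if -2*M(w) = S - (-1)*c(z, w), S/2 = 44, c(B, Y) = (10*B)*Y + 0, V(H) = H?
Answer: √2913 ≈ 53.972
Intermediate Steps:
z = -2 (z = -9 + 7 = -2)
c(B, Y) = 10*B*Y (c(B, Y) = 10*B*Y + 0 = 10*B*Y)
S = 88 (S = 2*44 = 88)
M(w) = -44 + 10*w (M(w) = -(88 - (-1)*10*(-2)*w)/2 = -(88 - (-1)*(-20*w))/2 = -(88 - 20*w)/2 = -44 + 10*w)
√(M(V(-13)) + (101*31 - 44)) = √((-44 + 10*(-13)) + (101*31 - 44)) = √((-44 - 130) + (3131 - 44)) = √(-174 + 3087) = √2913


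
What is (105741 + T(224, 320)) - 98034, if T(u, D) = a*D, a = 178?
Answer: 64667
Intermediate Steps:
T(u, D) = 178*D
(105741 + T(224, 320)) - 98034 = (105741 + 178*320) - 98034 = (105741 + 56960) - 98034 = 162701 - 98034 = 64667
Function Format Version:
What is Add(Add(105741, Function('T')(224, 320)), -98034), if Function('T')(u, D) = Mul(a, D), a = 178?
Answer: 64667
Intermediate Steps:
Function('T')(u, D) = Mul(178, D)
Add(Add(105741, Function('T')(224, 320)), -98034) = Add(Add(105741, Mul(178, 320)), -98034) = Add(Add(105741, 56960), -98034) = Add(162701, -98034) = 64667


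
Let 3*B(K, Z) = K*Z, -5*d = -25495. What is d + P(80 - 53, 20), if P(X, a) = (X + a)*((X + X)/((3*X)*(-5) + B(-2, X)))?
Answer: 5093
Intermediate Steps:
d = 5099 (d = -⅕*(-25495) = 5099)
B(K, Z) = K*Z/3 (B(K, Z) = (K*Z)/3 = K*Z/3)
P(X, a) = -6*X/47 - 6*a/47 (P(X, a) = (X + a)*((X + X)/((3*X)*(-5) + (⅓)*(-2)*X)) = (X + a)*((2*X)/(-15*X - 2*X/3)) = (X + a)*((2*X)/((-47*X/3))) = (X + a)*((2*X)*(-3/(47*X))) = (X + a)*(-6/47) = -6*X/47 - 6*a/47)
d + P(80 - 53, 20) = 5099 + (-6*(80 - 53)/47 - 6/47*20) = 5099 + (-6/47*27 - 120/47) = 5099 + (-162/47 - 120/47) = 5099 - 6 = 5093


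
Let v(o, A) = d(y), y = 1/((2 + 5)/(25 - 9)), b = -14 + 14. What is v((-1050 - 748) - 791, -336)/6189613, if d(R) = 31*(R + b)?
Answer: 496/43327291 ≈ 1.1448e-5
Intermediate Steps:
b = 0
y = 16/7 (y = 1/(7/16) = 16/7 ≈ 2.2857)
d(R) = 31*R (d(R) = 31*(R + 0) = 31*R)
v(o, A) = 496/7 (v(o, A) = 31*(16/7) = 496/7)
v((-1050 - 748) - 791, -336)/6189613 = (496/7)/6189613 = (496/7)*(1/6189613) = 496/43327291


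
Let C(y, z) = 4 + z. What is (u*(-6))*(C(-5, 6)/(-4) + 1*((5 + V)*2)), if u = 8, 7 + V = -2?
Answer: 504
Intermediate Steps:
V = -9 (V = -7 - 2 = -9)
(u*(-6))*(C(-5, 6)/(-4) + 1*((5 + V)*2)) = (8*(-6))*((4 + 6)/(-4) + 1*((5 - 9)*2)) = -48*(10*(-¼) + 1*(-4*2)) = -48*(-5/2 + 1*(-8)) = -48*(-5/2 - 8) = -48*(-21/2) = 504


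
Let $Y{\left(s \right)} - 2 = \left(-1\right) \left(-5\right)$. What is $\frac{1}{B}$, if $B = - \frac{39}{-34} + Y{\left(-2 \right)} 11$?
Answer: $\frac{34}{2657} \approx 0.012796$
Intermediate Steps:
$Y{\left(s \right)} = 7$ ($Y{\left(s \right)} = 2 - -5 = 2 + 5 = 7$)
$B = \frac{2657}{34}$ ($B = - \frac{39}{-34} + 7 \cdot 11 = \left(-39\right) \left(- \frac{1}{34}\right) + 77 = \frac{39}{34} + 77 = \frac{2657}{34} \approx 78.147$)
$\frac{1}{B} = \frac{1}{\frac{2657}{34}} = \frac{34}{2657}$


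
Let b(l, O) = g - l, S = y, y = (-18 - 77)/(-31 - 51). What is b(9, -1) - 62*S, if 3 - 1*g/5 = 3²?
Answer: -4544/41 ≈ -110.83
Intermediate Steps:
y = 95/82 (y = -95/(-82) = -95*(-1/82) = 95/82 ≈ 1.1585)
g = -30 (g = 15 - 5*3² = 15 - 5*9 = 15 - 45 = -30)
S = 95/82 ≈ 1.1585
b(l, O) = -30 - l
b(9, -1) - 62*S = (-30 - 1*9) - 62*95/82 = (-30 - 9) - 2945/41 = -39 - 2945/41 = -4544/41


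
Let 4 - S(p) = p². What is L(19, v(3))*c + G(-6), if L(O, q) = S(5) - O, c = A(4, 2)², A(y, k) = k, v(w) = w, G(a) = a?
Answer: -166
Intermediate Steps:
S(p) = 4 - p²
c = 4 (c = 2² = 4)
L(O, q) = -21 - O (L(O, q) = (4 - 1*5²) - O = (4 - 1*25) - O = (4 - 25) - O = -21 - O)
L(19, v(3))*c + G(-6) = (-21 - 1*19)*4 - 6 = (-21 - 19)*4 - 6 = -40*4 - 6 = -160 - 6 = -166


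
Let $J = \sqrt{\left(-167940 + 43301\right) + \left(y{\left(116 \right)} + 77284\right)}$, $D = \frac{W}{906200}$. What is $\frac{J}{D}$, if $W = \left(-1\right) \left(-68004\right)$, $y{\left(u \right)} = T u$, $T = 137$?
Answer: $\frac{226550 i \sqrt{31463}}{17001} \approx 2363.7 i$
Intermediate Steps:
$y{\left(u \right)} = 137 u$
$W = 68004$
$D = \frac{17001}{226550}$ ($D = \frac{68004}{906200} = 68004 \cdot \frac{1}{906200} = \frac{17001}{226550} \approx 0.075043$)
$J = i \sqrt{31463}$ ($J = \sqrt{\left(-167940 + 43301\right) + \left(137 \cdot 116 + 77284\right)} = \sqrt{-124639 + \left(15892 + 77284\right)} = \sqrt{-124639 + 93176} = \sqrt{-31463} = i \sqrt{31463} \approx 177.38 i$)
$\frac{J}{D} = \frac{i \sqrt{31463}}{\frac{17001}{226550}} = i \sqrt{31463} \cdot \frac{226550}{17001} = \frac{226550 i \sqrt{31463}}{17001}$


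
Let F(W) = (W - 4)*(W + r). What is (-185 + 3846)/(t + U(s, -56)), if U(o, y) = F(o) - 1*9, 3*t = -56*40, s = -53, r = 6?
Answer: 10983/5770 ≈ 1.9035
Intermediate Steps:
F(W) = (-4 + W)*(6 + W) (F(W) = (W - 4)*(W + 6) = (-4 + W)*(6 + W))
t = -2240/3 (t = (-56*40)/3 = (⅓)*(-2240) = -2240/3 ≈ -746.67)
U(o, y) = -33 + o² + 2*o (U(o, y) = (-24 + o² + 2*o) - 1*9 = (-24 + o² + 2*o) - 9 = -33 + o² + 2*o)
(-185 + 3846)/(t + U(s, -56)) = (-185 + 3846)/(-2240/3 + (-33 + (-53)² + 2*(-53))) = 3661/(-2240/3 + (-33 + 2809 - 106)) = 3661/(-2240/3 + 2670) = 3661/(5770/3) = 3661*(3/5770) = 10983/5770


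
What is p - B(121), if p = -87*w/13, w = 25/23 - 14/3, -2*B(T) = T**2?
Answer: 337845/46 ≈ 7344.5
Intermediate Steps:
B(T) = -T**2/2
w = -247/69 (w = 25*(1/23) - 14*1/3 = 25/23 - 14/3 = -247/69 ≈ -3.5797)
p = 551/23 (p = -(-7163)/(23*13) = -87*(-19/69) = 551/23 ≈ 23.957)
p - B(121) = 551/23 - (-1)*121**2/2 = 551/23 - (-1)*14641/2 = 551/23 - 1*(-14641/2) = 551/23 + 14641/2 = 337845/46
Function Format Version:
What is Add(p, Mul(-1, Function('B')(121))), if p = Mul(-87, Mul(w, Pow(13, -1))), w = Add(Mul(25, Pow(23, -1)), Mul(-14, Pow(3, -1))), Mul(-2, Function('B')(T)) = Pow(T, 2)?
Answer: Rational(337845, 46) ≈ 7344.5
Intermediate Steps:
Function('B')(T) = Mul(Rational(-1, 2), Pow(T, 2))
w = Rational(-247, 69) (w = Add(Mul(25, Rational(1, 23)), Mul(-14, Rational(1, 3))) = Add(Rational(25, 23), Rational(-14, 3)) = Rational(-247, 69) ≈ -3.5797)
p = Rational(551, 23) (p = Mul(-87, Mul(Rational(-247, 69), Pow(13, -1))) = Mul(-87, Mul(Rational(-247, 69), Rational(1, 13))) = Mul(-87, Rational(-19, 69)) = Rational(551, 23) ≈ 23.957)
Add(p, Mul(-1, Function('B')(121))) = Add(Rational(551, 23), Mul(-1, Mul(Rational(-1, 2), Pow(121, 2)))) = Add(Rational(551, 23), Mul(-1, Mul(Rational(-1, 2), 14641))) = Add(Rational(551, 23), Mul(-1, Rational(-14641, 2))) = Add(Rational(551, 23), Rational(14641, 2)) = Rational(337845, 46)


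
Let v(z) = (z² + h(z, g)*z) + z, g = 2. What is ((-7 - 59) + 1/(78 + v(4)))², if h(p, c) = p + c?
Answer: 64818601/14884 ≈ 4354.9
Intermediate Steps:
h(p, c) = c + p
v(z) = z + z² + z*(2 + z) (v(z) = (z² + (2 + z)*z) + z = (z² + z*(2 + z)) + z = z + z² + z*(2 + z))
((-7 - 59) + 1/(78 + v(4)))² = ((-7 - 59) + 1/(78 + 4*(3 + 2*4)))² = (-66 + 1/(78 + 4*(3 + 8)))² = (-66 + 1/(78 + 4*11))² = (-66 + 1/(78 + 44))² = (-66 + 1/122)² = (-8051/122)² = 64818601/14884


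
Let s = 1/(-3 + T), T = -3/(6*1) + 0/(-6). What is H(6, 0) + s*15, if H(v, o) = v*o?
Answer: -30/7 ≈ -4.2857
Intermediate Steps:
T = -½ (T = -3/6 + 0*(-⅙) = -3*⅙ + 0 = -½ + 0 = -½ ≈ -0.50000)
H(v, o) = o*v
s = -2/7 (s = 1/(-3 - ½) = 1/(-7/2) = -2/7 ≈ -0.28571)
H(6, 0) + s*15 = 0*6 - 2/7*15 = 0 - 30/7 = -30/7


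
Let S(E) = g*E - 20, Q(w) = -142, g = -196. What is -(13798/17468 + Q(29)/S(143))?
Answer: -48685845/61242808 ≈ -0.79496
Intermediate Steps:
S(E) = -20 - 196*E (S(E) = -196*E - 20 = -20 - 196*E)
-(13798/17468 + Q(29)/S(143)) = -(13798/17468 - 142/(-20 - 196*143)) = -(13798*(1/17468) - 142/(-20 - 28028)) = -(6899/8734 - 142/(-28048)) = -(6899/8734 - 142*(-1/28048)) = -(6899/8734 + 71/14024) = -1*48685845/61242808 = -48685845/61242808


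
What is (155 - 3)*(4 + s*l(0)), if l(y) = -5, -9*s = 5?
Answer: 9272/9 ≈ 1030.2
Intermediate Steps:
s = -5/9 (s = -1/9*5 = -5/9 ≈ -0.55556)
(155 - 3)*(4 + s*l(0)) = (155 - 3)*(4 - 5/9*(-5)) = 152*(4 + 25/9) = 152*(61/9) = 9272/9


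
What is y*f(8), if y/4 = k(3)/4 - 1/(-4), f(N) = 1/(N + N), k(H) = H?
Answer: ¼ ≈ 0.25000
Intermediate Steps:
f(N) = 1/(2*N)
y = 4 (y = 4*(3/4 - 1/(-4)) = 4*(3*(¼) - 1*(-¼)) = 4*(¾ + ¼) = 4*1 = 4)
y*f(8) = 4*((½)/8) = 4*((½)*(⅛)) = 4*(1/16) = ¼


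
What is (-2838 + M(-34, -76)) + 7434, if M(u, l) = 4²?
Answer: 4612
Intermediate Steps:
M(u, l) = 16
(-2838 + M(-34, -76)) + 7434 = (-2838 + 16) + 7434 = -2822 + 7434 = 4612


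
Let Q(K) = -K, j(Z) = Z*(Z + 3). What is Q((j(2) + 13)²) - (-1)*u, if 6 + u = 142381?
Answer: 141846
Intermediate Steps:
j(Z) = Z*(3 + Z)
u = 142375 (u = -6 + 142381 = 142375)
Q((j(2) + 13)²) - (-1)*u = -(2*(3 + 2) + 13)² - (-1)*142375 = -(2*5 + 13)² - 1*(-142375) = -(10 + 13)² + 142375 = -1*23² + 142375 = -1*529 + 142375 = -529 + 142375 = 141846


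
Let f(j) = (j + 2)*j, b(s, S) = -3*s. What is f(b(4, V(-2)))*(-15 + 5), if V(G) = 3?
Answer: -1200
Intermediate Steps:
f(j) = j*(2 + j) (f(j) = (2 + j)*j = j*(2 + j))
f(b(4, V(-2)))*(-15 + 5) = ((-3*4)*(2 - 3*4))*(-15 + 5) = -12*(2 - 12)*(-10) = -12*(-10)*(-10) = 120*(-10) = -1200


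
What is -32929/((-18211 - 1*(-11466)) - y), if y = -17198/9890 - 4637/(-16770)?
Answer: 12701044590/2601049879 ≈ 4.8830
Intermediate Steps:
y = -564071/385710 (y = -17198*1/9890 - 4637*(-1/16770) = -8599/4945 + 4637/16770 = -564071/385710 ≈ -1.4624)
-32929/((-18211 - 1*(-11466)) - y) = -32929/((-18211 - 1*(-11466)) - 1*(-564071/385710)) = -32929/((-18211 + 11466) + 564071/385710) = -32929/(-6745 + 564071/385710) = -32929/(-2601049879/385710) = -32929*(-385710/2601049879) = 12701044590/2601049879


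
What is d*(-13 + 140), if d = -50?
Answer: -6350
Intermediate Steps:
d*(-13 + 140) = -50*(-13 + 140) = -50*127 = -6350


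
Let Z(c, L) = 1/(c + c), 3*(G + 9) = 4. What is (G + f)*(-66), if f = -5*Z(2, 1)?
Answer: 1177/2 ≈ 588.50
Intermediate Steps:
G = -23/3 (G = -9 + (⅓)*4 = -9 + 4/3 = -23/3 ≈ -7.6667)
Z(c, L) = 1/(2*c)
f = -5/4 (f = -5/(2*2) = -5*¼ = -5/4 ≈ -1.2500)
(G + f)*(-66) = (-23/3 - 5/4)*(-66) = -107/12*(-66) = 1177/2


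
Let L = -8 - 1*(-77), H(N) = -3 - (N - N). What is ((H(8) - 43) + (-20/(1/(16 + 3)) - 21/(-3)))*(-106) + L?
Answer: 44483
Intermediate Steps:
H(N) = -3 (H(N) = -3 - 1*0 = -3 + 0 = -3)
L = 69 (L = -8 + 77 = 69)
((H(8) - 43) + (-20/(1/(16 + 3)) - 21/(-3)))*(-106) + L = ((-3 - 43) + (-20/(1/(16 + 3)) - 21/(-3)))*(-106) + 69 = (-46 + (-20/(1/19) - 21*(-⅓)))*(-106) + 69 = (-46 + (-20/1/19 + 7))*(-106) + 69 = (-46 + (-20*19 + 7))*(-106) + 69 = (-46 + (-380 + 7))*(-106) + 69 = (-46 - 373)*(-106) + 69 = -419*(-106) + 69 = 44414 + 69 = 44483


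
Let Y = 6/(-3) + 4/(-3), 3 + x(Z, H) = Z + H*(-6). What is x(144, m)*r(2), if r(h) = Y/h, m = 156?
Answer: 1325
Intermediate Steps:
x(Z, H) = -3 + Z - 6*H (x(Z, H) = -3 + (Z + H*(-6)) = -3 + (Z - 6*H) = -3 + Z - 6*H)
Y = -10/3 (Y = 6*(-⅓) + 4*(-⅓) = -2 - 4/3 = -10/3 ≈ -3.3333)
r(h) = -10/(3*h)
x(144, m)*r(2) = (-3 + 144 - 6*156)*(-10/3/2) = (-3 + 144 - 936)*(-10/3*½) = -795*(-5/3) = 1325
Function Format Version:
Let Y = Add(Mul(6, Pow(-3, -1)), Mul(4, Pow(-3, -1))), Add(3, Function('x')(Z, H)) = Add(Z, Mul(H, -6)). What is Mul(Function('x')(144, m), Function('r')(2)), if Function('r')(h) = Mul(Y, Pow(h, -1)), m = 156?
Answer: 1325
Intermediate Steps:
Function('x')(Z, H) = Add(-3, Z, Mul(-6, H)) (Function('x')(Z, H) = Add(-3, Add(Z, Mul(H, -6))) = Add(-3, Add(Z, Mul(-6, H))) = Add(-3, Z, Mul(-6, H)))
Y = Rational(-10, 3) (Y = Add(Mul(6, Rational(-1, 3)), Mul(4, Rational(-1, 3))) = Add(-2, Rational(-4, 3)) = Rational(-10, 3) ≈ -3.3333)
Function('r')(h) = Mul(Rational(-10, 3), Pow(h, -1))
Mul(Function('x')(144, m), Function('r')(2)) = Mul(Add(-3, 144, Mul(-6, 156)), Mul(Rational(-10, 3), Pow(2, -1))) = Mul(Add(-3, 144, -936), Mul(Rational(-10, 3), Rational(1, 2))) = Mul(-795, Rational(-5, 3)) = 1325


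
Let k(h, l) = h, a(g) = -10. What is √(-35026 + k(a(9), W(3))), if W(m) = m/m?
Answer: 2*I*√8759 ≈ 187.18*I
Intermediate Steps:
W(m) = 1
√(-35026 + k(a(9), W(3))) = √(-35026 - 10) = √(-35036) = 2*I*√8759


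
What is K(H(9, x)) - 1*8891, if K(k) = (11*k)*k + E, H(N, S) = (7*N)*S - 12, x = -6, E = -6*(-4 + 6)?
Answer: 1664197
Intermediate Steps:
E = -12 (E = -6*2 = -12)
H(N, S) = -12 + 7*N*S (H(N, S) = 7*N*S - 12 = -12 + 7*N*S)
K(k) = -12 + 11*k**2 (K(k) = (11*k)*k - 12 = 11*k**2 - 12 = -12 + 11*k**2)
K(H(9, x)) - 1*8891 = (-12 + 11*(-12 + 7*9*(-6))**2) - 1*8891 = (-12 + 11*(-12 - 378)**2) - 8891 = (-12 + 11*(-390)**2) - 8891 = (-12 + 11*152100) - 8891 = (-12 + 1673100) - 8891 = 1673088 - 8891 = 1664197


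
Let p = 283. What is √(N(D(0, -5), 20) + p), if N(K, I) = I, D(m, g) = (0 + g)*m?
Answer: √303 ≈ 17.407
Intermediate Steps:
D(m, g) = g*m
√(N(D(0, -5), 20) + p) = √(20 + 283) = √303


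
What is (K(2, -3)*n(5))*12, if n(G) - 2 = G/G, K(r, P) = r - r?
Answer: 0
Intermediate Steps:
K(r, P) = 0
n(G) = 3 (n(G) = 2 + G/G = 2 + 1 = 3)
(K(2, -3)*n(5))*12 = (0*3)*12 = 0*12 = 0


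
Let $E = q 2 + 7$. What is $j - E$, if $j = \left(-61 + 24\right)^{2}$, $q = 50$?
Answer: $1262$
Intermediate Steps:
$j = 1369$ ($j = \left(-37\right)^{2} = 1369$)
$E = 107$ ($E = 50 \cdot 2 + 7 = 100 + 7 = 107$)
$j - E = 1369 - 107 = 1262$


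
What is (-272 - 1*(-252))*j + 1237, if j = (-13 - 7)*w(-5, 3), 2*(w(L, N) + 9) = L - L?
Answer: -2363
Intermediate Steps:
w(L, N) = -9 (w(L, N) = -9 + (L - L)/2 = -9 + (½)*0 = -9 + 0 = -9)
j = 180 (j = (-13 - 7)*(-9) = -20*(-9) = 180)
(-272 - 1*(-252))*j + 1237 = (-272 - 1*(-252))*180 + 1237 = (-272 + 252)*180 + 1237 = -20*180 + 1237 = -3600 + 1237 = -2363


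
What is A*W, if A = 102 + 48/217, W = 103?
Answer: 2284746/217 ≈ 10529.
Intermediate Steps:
A = 22182/217 (A = 102 + 48*(1/217) = 102 + 48/217 = 22182/217 ≈ 102.22)
A*W = (22182/217)*103 = 2284746/217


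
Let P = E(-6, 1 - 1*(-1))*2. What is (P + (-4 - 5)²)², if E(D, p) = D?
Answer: 4761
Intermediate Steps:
P = -12 (P = -6*2 = -12)
(P + (-4 - 5)²)² = (-12 + (-4 - 5)²)² = (-12 + (-9)²)² = (-12 + 81)² = 69² = 4761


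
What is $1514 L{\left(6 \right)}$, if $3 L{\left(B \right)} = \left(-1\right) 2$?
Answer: $- \frac{3028}{3} \approx -1009.3$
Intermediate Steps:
$L{\left(B \right)} = - \frac{2}{3}$ ($L{\left(B \right)} = \frac{\left(-1\right) 2}{3} = \frac{1}{3} \left(-2\right) = - \frac{2}{3}$)
$1514 L{\left(6 \right)} = 1514 \left(- \frac{2}{3}\right) = - \frac{3028}{3}$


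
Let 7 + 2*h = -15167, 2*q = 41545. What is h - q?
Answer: -56719/2 ≈ -28360.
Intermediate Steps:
q = 41545/2 (q = (1/2)*41545 = 41545/2 ≈ 20773.)
h = -7587 (h = -7/2 + (1/2)*(-15167) = -7/2 - 15167/2 = -7587)
h - q = -7587 - 1*41545/2 = -7587 - 41545/2 = -56719/2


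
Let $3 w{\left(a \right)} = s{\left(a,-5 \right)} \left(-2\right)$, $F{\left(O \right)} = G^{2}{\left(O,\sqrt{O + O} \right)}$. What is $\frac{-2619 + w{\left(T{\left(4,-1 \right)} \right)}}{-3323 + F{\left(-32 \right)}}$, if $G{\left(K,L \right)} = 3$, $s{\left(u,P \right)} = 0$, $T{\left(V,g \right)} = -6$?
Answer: $\frac{2619}{3314} \approx 0.79028$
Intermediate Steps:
$F{\left(O \right)} = 9$ ($F{\left(O \right)} = 3^{2} = 9$)
$w{\left(a \right)} = 0$ ($w{\left(a \right)} = \frac{0 \left(-2\right)}{3} = \frac{1}{3} \cdot 0 = 0$)
$\frac{-2619 + w{\left(T{\left(4,-1 \right)} \right)}}{-3323 + F{\left(-32 \right)}} = \frac{-2619 + 0}{-3323 + 9} = - \frac{2619}{-3314} = \left(-2619\right) \left(- \frac{1}{3314}\right) = \frac{2619}{3314}$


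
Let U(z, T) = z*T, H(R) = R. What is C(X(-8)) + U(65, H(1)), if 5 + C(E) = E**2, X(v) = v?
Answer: 124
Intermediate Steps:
C(E) = -5 + E**2
U(z, T) = T*z
C(X(-8)) + U(65, H(1)) = (-5 + (-8)**2) + 1*65 = (-5 + 64) + 65 = 59 + 65 = 124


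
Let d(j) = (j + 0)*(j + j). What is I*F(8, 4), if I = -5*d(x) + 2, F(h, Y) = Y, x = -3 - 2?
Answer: -992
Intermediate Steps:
x = -5
d(j) = 2*j² (d(j) = j*(2*j) = 2*j²)
I = -248 (I = -10*(-5)² + 2 = -10*25 + 2 = -5*50 + 2 = -250 + 2 = -248)
I*F(8, 4) = -248*4 = -992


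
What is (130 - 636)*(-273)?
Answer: 138138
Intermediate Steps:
(130 - 636)*(-273) = -506*(-273) = 138138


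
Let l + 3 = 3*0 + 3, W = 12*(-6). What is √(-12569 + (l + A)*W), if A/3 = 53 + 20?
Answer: I*√28337 ≈ 168.34*I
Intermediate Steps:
A = 219 (A = 3*(53 + 20) = 3*73 = 219)
W = -72
l = 0 (l = -3 + (3*0 + 3) = -3 + (0 + 3) = -3 + 3 = 0)
√(-12569 + (l + A)*W) = √(-12569 + (0 + 219)*(-72)) = √(-12569 + 219*(-72)) = √(-12569 - 15768) = √(-28337) = I*√28337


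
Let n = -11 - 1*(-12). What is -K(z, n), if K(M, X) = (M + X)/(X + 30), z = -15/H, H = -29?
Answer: -44/899 ≈ -0.048943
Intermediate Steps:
z = 15/29 (z = -15/(-29) = -15*(-1/29) = 15/29 ≈ 0.51724)
n = 1 (n = -11 + 12 = 1)
K(M, X) = (M + X)/(30 + X)
-K(z, n) = -(15/29 + 1)/(30 + 1) = -44/(31*29) = -1*44/899 = -44/899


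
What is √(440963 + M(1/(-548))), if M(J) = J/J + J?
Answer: √33105813127/274 ≈ 664.05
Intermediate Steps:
M(J) = 1 + J
√(440963 + M(1/(-548))) = √(440963 + (1 + 1/(-548))) = √(440963 + (1 - 1/548)) = √(440963 + 547/548) = √(241648271/548) = √33105813127/274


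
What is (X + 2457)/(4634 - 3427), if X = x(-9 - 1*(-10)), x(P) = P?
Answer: 2458/1207 ≈ 2.0365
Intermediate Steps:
X = 1 (X = -9 - 1*(-10) = -9 + 10 = 1)
(X + 2457)/(4634 - 3427) = (1 + 2457)/(4634 - 3427) = 2458/1207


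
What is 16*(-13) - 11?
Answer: -219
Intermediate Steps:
16*(-13) - 11 = -208 - 11 = -219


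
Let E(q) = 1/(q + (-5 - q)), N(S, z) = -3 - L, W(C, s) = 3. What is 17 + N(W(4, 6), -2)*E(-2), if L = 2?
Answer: 18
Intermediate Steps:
N(S, z) = -5 (N(S, z) = -3 - 1*2 = -3 - 2 = -5)
E(q) = -⅕ (E(q) = 1/(-5) = -⅕)
17 + N(W(4, 6), -2)*E(-2) = 17 - 5*(-⅕) = 17 + 1 = 18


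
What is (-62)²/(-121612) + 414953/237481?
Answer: 12387596818/7220134843 ≈ 1.7157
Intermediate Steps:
(-62)²/(-121612) + 414953/237481 = 3844*(-1/121612) + 414953*(1/237481) = -961/30403 + 414953/237481 = 12387596818/7220134843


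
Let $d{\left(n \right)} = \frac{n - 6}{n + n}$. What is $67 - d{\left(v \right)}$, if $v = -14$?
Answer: $\frac{464}{7} \approx 66.286$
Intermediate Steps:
$d{\left(n \right)} = \frac{-6 + n}{2 n}$
$67 - d{\left(v \right)} = 67 - \frac{-6 - 14}{2 \left(-14\right)} = 67 - \frac{1}{2} \left(- \frac{1}{14}\right) \left(-20\right) = 67 - \frac{5}{7} = \frac{464}{7}$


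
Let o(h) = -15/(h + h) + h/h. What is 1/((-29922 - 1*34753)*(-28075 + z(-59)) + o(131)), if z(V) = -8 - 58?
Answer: 262/476845024097 ≈ 5.4944e-10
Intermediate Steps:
z(V) = -66
o(h) = 1 - 15/(2*h) (o(h) = -15*1/(2*h) + 1 = -15/(2*h) + 1 = 1 - 15/(2*h))
1/((-29922 - 1*34753)*(-28075 + z(-59)) + o(131)) = 1/((-29922 - 1*34753)*(-28075 - 66) + (-15/2 + 131)/131) = 1/((-29922 - 34753)*(-28141) + (1/131)*(247/2)) = 1/(-64675*(-28141) + 247/262) = 1/(1820019175 + 247/262) = 1/(476845024097/262) = 262/476845024097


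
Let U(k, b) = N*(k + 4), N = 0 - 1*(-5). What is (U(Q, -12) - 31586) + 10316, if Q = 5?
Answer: -21225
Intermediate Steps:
N = 5 (N = 0 + 5 = 5)
U(k, b) = 20 + 5*k (U(k, b) = 5*(k + 4) = 5*(4 + k) = 20 + 5*k)
(U(Q, -12) - 31586) + 10316 = ((20 + 5*5) - 31586) + 10316 = ((20 + 25) - 31586) + 10316 = (45 - 31586) + 10316 = -31541 + 10316 = -21225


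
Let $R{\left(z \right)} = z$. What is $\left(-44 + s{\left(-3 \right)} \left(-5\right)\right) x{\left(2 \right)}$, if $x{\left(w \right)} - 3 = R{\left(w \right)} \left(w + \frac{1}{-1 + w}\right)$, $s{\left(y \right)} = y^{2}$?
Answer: $-801$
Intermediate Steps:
$x{\left(w \right)} = 3 + w \left(w + \frac{1}{-1 + w}\right)$
$\left(-44 + s{\left(-3 \right)} \left(-5\right)\right) x{\left(2 \right)} = \left(-44 + \left(-3\right)^{2} \left(-5\right)\right) \frac{-3 + 2^{3} - 2^{2} + 4 \cdot 2}{-1 + 2} = \left(-44 + 9 \left(-5\right)\right) \frac{-3 + 8 - 4 + 8}{1} = \left(-44 - 45\right) 1 \left(-3 + 8 - 4 + 8\right) = - 89 \cdot 1 \cdot 9 = \left(-89\right) 9 = -801$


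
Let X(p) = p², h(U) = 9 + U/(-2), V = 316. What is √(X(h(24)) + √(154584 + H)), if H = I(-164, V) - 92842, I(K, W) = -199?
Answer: √(9 + √61543) ≈ 16.034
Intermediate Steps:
h(U) = 9 - U/2 (h(U) = 9 + U*(-½) = 9 - U/2)
H = -93041 (H = -199 - 92842 = -93041)
√(X(h(24)) + √(154584 + H)) = √((9 - ½*24)² + √(154584 - 93041)) = √((9 - 12)² + √61543) = √((-3)² + √61543) = √(9 + √61543)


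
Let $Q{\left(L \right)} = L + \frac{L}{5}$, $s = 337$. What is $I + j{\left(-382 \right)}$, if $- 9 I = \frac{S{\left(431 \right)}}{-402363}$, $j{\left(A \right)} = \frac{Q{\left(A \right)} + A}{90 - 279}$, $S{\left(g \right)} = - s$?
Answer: $\frac{563564647}{126744345} \approx 4.4465$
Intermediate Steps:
$S{\left(g \right)} = -337$ ($S{\left(g \right)} = \left(-1\right) 337 = -337$)
$Q{\left(L \right)} = \frac{6 L}{5}$ ($Q{\left(L \right)} = L + L \frac{1}{5} = L + \frac{L}{5} = \frac{6 L}{5}$)
$j{\left(A \right)} = - \frac{11 A}{945}$ ($j{\left(A \right)} = \frac{\frac{6 A}{5} + A}{90 - 279} = \frac{\frac{11}{5} A}{-189} = \frac{11 A}{5} \left(- \frac{1}{189}\right) = - \frac{11 A}{945}$)
$I = - \frac{337}{3621267}$ ($I = - \frac{\left(-337\right) \frac{1}{-402363}}{9} = - \frac{\left(-337\right) \left(- \frac{1}{402363}\right)}{9} = \left(- \frac{1}{9}\right) \frac{337}{402363} = - \frac{337}{3621267} \approx -9.3061 \cdot 10^{-5}$)
$I + j{\left(-382 \right)} = - \frac{337}{3621267} - - \frac{4202}{945} = - \frac{337}{3621267} + \frac{4202}{945} = \frac{563564647}{126744345}$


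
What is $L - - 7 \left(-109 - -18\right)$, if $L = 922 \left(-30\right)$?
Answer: $-28297$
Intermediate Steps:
$L = -27660$
$L - - 7 \left(-109 - -18\right) = -27660 - - 7 \left(-109 - -18\right) = -27660 - - 7 \left(-109 + 18\right) = -27660 - \left(-7\right) \left(-91\right) = -27660 - 637 = -28297$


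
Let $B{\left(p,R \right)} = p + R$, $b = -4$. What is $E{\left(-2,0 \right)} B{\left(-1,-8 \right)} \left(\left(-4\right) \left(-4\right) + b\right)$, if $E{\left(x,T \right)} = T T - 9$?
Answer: $972$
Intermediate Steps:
$E{\left(x,T \right)} = -9 + T^{2}$ ($E{\left(x,T \right)} = T^{2} - 9 = -9 + T^{2}$)
$B{\left(p,R \right)} = R + p$
$E{\left(-2,0 \right)} B{\left(-1,-8 \right)} \left(\left(-4\right) \left(-4\right) + b\right) = \left(-9 + 0^{2}\right) \left(-8 - 1\right) \left(\left(-4\right) \left(-4\right) - 4\right) = \left(-9 + 0\right) \left(-9\right) \left(16 - 4\right) = \left(-9\right) \left(-9\right) 12 = 81 \cdot 12 = 972$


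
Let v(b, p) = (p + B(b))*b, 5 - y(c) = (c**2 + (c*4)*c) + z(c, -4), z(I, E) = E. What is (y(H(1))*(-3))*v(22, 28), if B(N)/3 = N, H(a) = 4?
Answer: 440484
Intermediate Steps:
B(N) = 3*N
y(c) = 9 - 5*c**2 (y(c) = 5 - ((c**2 + (c*4)*c) - 4) = 5 - ((c**2 + (4*c)*c) - 4) = 5 - ((c**2 + 4*c**2) - 4) = 5 - (5*c**2 - 4) = 5 - (-4 + 5*c**2) = 5 + (4 - 5*c**2) = 9 - 5*c**2)
v(b, p) = b*(p + 3*b) (v(b, p) = (p + 3*b)*b = b*(p + 3*b))
(y(H(1))*(-3))*v(22, 28) = ((9 - 5*4**2)*(-3))*(22*(28 + 3*22)) = ((9 - 5*16)*(-3))*(22*(28 + 66)) = ((9 - 80)*(-3))*(22*94) = -71*(-3)*2068 = 213*2068 = 440484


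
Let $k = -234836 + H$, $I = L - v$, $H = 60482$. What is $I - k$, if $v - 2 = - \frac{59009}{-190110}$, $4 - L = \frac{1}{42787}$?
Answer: $\frac{1418250426390727}{8134236570} \approx 1.7436 \cdot 10^{5}$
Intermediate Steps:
$L = \frac{171147}{42787}$ ($L = 4 - \frac{1}{42787} = \frac{171147}{42787} \approx 4.0$)
$v = \frac{439229}{190110}$ ($v = 2 - \frac{59009}{-190110} = 2 - - \frac{59009}{190110} = 2 + \frac{59009}{190110} = \frac{439229}{190110} \approx 2.3104$)
$I = \frac{13743464947}{8134236570}$ ($I = \frac{171147}{42787} - \frac{439229}{190110} = \frac{13743464947}{8134236570} \approx 1.6896$)
$k = -174354$ ($k = -234836 + 60482 = -174354$)
$I - k = \frac{13743464947}{8134236570} - -174354 = \frac{13743464947}{8134236570} + 174354 = \frac{1418250426390727}{8134236570}$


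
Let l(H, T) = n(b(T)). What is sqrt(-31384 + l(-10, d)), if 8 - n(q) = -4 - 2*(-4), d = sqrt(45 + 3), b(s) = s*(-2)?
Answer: 2*I*sqrt(7845) ≈ 177.14*I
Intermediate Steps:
b(s) = -2*s
d = 4*sqrt(3) (d = sqrt(48) = 4*sqrt(3) ≈ 6.9282)
n(q) = 4 (n(q) = 8 - (-4 - 2*(-4)) = 8 - (-4 + 8) = 8 - 1*4 = 8 - 4 = 4)
l(H, T) = 4
sqrt(-31384 + l(-10, d)) = sqrt(-31384 + 4) = sqrt(-31380) = 2*I*sqrt(7845)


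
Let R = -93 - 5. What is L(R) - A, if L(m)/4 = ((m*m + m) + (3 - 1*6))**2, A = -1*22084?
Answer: 361250120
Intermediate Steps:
A = -22084
R = -98
L(m) = 4*(-3 + m + m**2)**2 (L(m) = 4*((m*m + m) + (3 - 1*6))**2 = 4*((m**2 + m) + (3 - 6))**2 = 4*((m + m**2) - 3)**2 = 4*(-3 + m + m**2)**2)
L(R) - A = 4*(-3 - 98 + (-98)**2)**2 - 1*(-22084) = 4*(-3 - 98 + 9604)**2 + 22084 = 4*9503**2 + 22084 = 4*90307009 + 22084 = 361228036 + 22084 = 361250120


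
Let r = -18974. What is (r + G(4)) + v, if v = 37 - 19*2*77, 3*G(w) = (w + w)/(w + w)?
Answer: -65588/3 ≈ -21863.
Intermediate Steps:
G(w) = ⅓ (G(w) = ((w + w)/(w + w))/3 = ((2*w)/((2*w)))/3 = ((2*w)*(1/(2*w)))/3 = (⅓)*1 = ⅓)
v = -2889 (v = 37 - 38*77 = 37 - 2926 = -2889)
(r + G(4)) + v = (-18974 + ⅓) - 2889 = -56921/3 - 2889 = -65588/3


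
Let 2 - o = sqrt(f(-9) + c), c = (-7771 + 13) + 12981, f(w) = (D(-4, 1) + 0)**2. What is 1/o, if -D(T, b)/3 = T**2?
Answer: -2/7523 - sqrt(7527)/7523 ≈ -0.011798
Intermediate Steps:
D(T, b) = -3*T**2
f(w) = 2304 (f(w) = (-3*(-4)**2 + 0)**2 = (-3*16 + 0)**2 = (-48 + 0)**2 = (-48)**2 = 2304)
c = 5223 (c = -7758 + 12981 = 5223)
o = 2 - sqrt(7527) (o = 2 - sqrt(2304 + 5223) = 2 - sqrt(7527) ≈ -84.758)
1/o = 1/(2 - sqrt(7527))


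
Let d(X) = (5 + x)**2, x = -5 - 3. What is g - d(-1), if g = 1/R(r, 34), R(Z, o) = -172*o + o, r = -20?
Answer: -52327/5814 ≈ -9.0002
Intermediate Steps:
R(Z, o) = -171*o
x = -8
d(X) = 9 (d(X) = (5 - 8)**2 = (-3)**2 = 9)
g = -1/5814 (g = 1/(-171*34) = 1/(-5814) = -1/5814 ≈ -0.00017200)
g - d(-1) = -1/5814 - 1*9 = -1/5814 - 9 = -52327/5814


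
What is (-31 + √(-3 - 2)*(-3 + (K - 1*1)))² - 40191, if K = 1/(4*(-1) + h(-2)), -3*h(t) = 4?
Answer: -10065325/256 + 2077*I*√5/8 ≈ -39318.0 + 580.54*I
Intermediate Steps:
h(t) = -4/3 (h(t) = -⅓*4 = -4/3)
K = -3/16 (K = 1/(4*(-1) - 4/3) = 1/(-4 - 4/3) = 1/(-16/3) = -3/16 ≈ -0.18750)
(-31 + √(-3 - 2)*(-3 + (K - 1*1)))² - 40191 = (-31 + √(-3 - 2)*(-3 + (-3/16 - 1*1)))² - 40191 = (-31 + √(-5)*(-3 + (-3/16 - 1)))² - 40191 = (-31 + (I*√5)*(-3 - 19/16))² - 40191 = (-31 + (I*√5)*(-67/16))² - 40191 = (-31 - 67*I*√5/16)² - 40191 = -40191 + (-31 - 67*I*√5/16)²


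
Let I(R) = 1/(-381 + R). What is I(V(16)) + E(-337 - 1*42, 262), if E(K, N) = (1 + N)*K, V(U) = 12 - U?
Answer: -38375646/385 ≈ -99677.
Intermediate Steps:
E(K, N) = K*(1 + N)
I(V(16)) + E(-337 - 1*42, 262) = 1/(-381 + (12 - 1*16)) + (-337 - 1*42)*(1 + 262) = 1/(-381 + (12 - 16)) + (-337 - 42)*263 = 1/(-381 - 4) - 379*263 = 1/(-385) - 99677 = -1/385 - 99677 = -38375646/385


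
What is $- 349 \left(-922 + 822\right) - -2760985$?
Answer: $2795885$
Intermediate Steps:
$- 349 \left(-922 + 822\right) - -2760985 = \left(-349\right) \left(-100\right) + 2760985 = 34900 + 2760985 = 2795885$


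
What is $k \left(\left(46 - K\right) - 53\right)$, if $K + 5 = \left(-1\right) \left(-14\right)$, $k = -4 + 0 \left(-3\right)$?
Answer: $64$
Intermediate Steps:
$k = -4$ ($k = -4 + 0 = -4$)
$K = 9$ ($K = -5 - -14 = -5 + 14 = 9$)
$k \left(\left(46 - K\right) - 53\right) = - 4 \left(\left(46 - 9\right) - 53\right) = - 4 \left(37 - 53\right) = \left(-4\right) \left(-16\right) = 64$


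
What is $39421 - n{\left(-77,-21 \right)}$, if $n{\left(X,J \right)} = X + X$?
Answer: $39575$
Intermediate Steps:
$n{\left(X,J \right)} = 2 X$
$39421 - n{\left(-77,-21 \right)} = 39421 - 2 \left(-77\right) = 39421 - -154 = 39421 + 154 = 39575$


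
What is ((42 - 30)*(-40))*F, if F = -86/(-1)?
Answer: -41280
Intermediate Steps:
F = 86 (F = -86*(-1) = 86)
((42 - 30)*(-40))*F = ((42 - 30)*(-40))*86 = (12*(-40))*86 = -480*86 = -41280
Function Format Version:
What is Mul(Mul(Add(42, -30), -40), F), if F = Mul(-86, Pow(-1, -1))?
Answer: -41280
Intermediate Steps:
F = 86 (F = Mul(-86, -1) = 86)
Mul(Mul(Add(42, -30), -40), F) = Mul(Mul(Add(42, -30), -40), 86) = Mul(Mul(12, -40), 86) = Mul(-480, 86) = -41280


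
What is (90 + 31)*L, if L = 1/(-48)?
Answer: -121/48 ≈ -2.5208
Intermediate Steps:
L = -1/48 ≈ -0.020833
(90 + 31)*L = (90 + 31)*(-1/48) = 121*(-1/48) = -121/48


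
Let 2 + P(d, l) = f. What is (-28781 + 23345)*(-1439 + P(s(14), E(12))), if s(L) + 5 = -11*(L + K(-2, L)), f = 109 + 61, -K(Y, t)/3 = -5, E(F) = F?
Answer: 6909156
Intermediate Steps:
K(Y, t) = 15 (K(Y, t) = -3*(-5) = 15)
f = 170
s(L) = -170 - 11*L (s(L) = -5 - 11*(L + 15) = -5 - 11*(15 + L) = -5 + (-165 - 11*L) = -170 - 11*L)
P(d, l) = 168 (P(d, l) = -2 + 170 = 168)
(-28781 + 23345)*(-1439 + P(s(14), E(12))) = (-28781 + 23345)*(-1439 + 168) = -5436*(-1271) = 6909156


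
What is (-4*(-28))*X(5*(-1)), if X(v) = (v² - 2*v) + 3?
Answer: 4256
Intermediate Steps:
X(v) = 3 + v² - 2*v
(-4*(-28))*X(5*(-1)) = (-4*(-28))*(3 + (5*(-1))² - 10*(-1)) = 112*(3 + (-5)² - 2*(-5)) = 112*(3 + 25 + 10) = 112*38 = 4256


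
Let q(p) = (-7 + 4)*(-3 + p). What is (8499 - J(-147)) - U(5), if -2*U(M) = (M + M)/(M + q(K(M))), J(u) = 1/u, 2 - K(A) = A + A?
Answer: 47476187/5586 ≈ 8499.1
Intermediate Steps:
K(A) = 2 - 2*A (K(A) = 2 - (A + A) = 2 - 2*A)
q(p) = 9 - 3*p (q(p) = -3*(-3 + p) = 9 - 3*p)
U(M) = -M/(3 + 7*M) (U(M) = -(M + M)/(2*(M + (9 - 3*(2 - 2*M)))) = -2*M/(2*(M + (9 + (-6 + 6*M)))) = -2*M/(2*(M + (3 + 6*M))) = -2*M/(2*(3 + 7*M)) = -M/(3 + 7*M))
(8499 - J(-147)) - U(5) = (8499 - 1/(-147)) - (-1)*5/(3 + 7*5) = (8499 - 1*(-1/147)) - (-1)*5/(3 + 35) = (8499 + 1/147) - (-1)*5/38 = 1249354/147 - (-1)*5/38 = 1249354/147 - 1*(-5/38) = 1249354/147 + 5/38 = 47476187/5586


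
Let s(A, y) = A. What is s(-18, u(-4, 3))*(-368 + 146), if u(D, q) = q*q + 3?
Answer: 3996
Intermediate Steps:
u(D, q) = 3 + q**2 (u(D, q) = q**2 + 3 = 3 + q**2)
s(-18, u(-4, 3))*(-368 + 146) = -18*(-368 + 146) = -18*(-222) = 3996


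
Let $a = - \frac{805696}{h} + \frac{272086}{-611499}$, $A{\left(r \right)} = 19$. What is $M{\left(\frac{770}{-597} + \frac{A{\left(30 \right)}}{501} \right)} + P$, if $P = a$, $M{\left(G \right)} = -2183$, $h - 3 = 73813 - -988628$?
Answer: $- \frac{118253392976603}{54140286963} \approx -2184.2$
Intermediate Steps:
$h = 1062444$ ($h = 3 + \left(73813 - -988628\right) = 3 + \left(73813 + 988628\right) = 3 + 1062441 = 1062444$)
$a = - \frac{65146536374}{54140286963}$ ($a = - \frac{805696}{1062444} + \frac{272086}{-611499} = \left(-805696\right) \frac{1}{1062444} + 272086 \left(- \frac{1}{611499}\right) = - \frac{201424}{265611} - \frac{272086}{611499} = - \frac{65146536374}{54140286963} \approx -1.2033$)
$P = - \frac{65146536374}{54140286963} \approx -1.2033$
$M{\left(\frac{770}{-597} + \frac{A{\left(30 \right)}}{501} \right)} + P = -2183 - \frac{65146536374}{54140286963} = - \frac{118253392976603}{54140286963}$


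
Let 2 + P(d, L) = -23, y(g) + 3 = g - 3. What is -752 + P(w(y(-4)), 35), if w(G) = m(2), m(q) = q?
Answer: -777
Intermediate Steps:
y(g) = -6 + g (y(g) = -3 + (g - 3) = -3 + (-3 + g) = -6 + g)
w(G) = 2
P(d, L) = -25 (P(d, L) = -2 - 23 = -25)
-752 + P(w(y(-4)), 35) = -752 - 25 = -777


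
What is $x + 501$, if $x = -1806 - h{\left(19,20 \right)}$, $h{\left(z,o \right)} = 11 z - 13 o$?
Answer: $-1254$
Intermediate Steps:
$h{\left(z,o \right)} = - 13 o + 11 z$
$x = -1755$ ($x = -1806 - \left(\left(-13\right) 20 + 11 \cdot 19\right) = -1806 - \left(-260 + 209\right) = -1806 - -51 = -1806 + 51 = -1755$)
$x + 501 = -1755 + 501 = -1254$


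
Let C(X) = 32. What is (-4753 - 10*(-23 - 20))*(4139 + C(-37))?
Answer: -18031233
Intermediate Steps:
(-4753 - 10*(-23 - 20))*(4139 + C(-37)) = (-4753 - 10*(-23 - 20))*(4139 + 32) = (-4753 - 10*(-43))*4171 = (-4753 + 430)*4171 = -4323*4171 = -18031233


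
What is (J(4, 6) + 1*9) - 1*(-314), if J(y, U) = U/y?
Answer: 649/2 ≈ 324.50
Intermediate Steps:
(J(4, 6) + 1*9) - 1*(-314) = (6/4 + 1*9) - 1*(-314) = (6*(¼) + 9) + 314 = (3/2 + 9) + 314 = 21/2 + 314 = 649/2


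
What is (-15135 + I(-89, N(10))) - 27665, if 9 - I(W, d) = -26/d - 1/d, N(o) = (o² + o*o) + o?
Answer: -2995361/70 ≈ -42791.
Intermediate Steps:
N(o) = o + 2*o² (N(o) = (o² + o²) + o = 2*o² + o = o + 2*o²)
I(W, d) = 9 + 27/d (I(W, d) = 9 - (-26/d - 1/d) = 9 - (-27)/d = 9 + 27/d)
(-15135 + I(-89, N(10))) - 27665 = (-15135 + (9 + 27/((10*(1 + 2*10))))) - 27665 = (-15135 + (9 + 27/((10*(1 + 20))))) - 27665 = (-15135 + (9 + 27/((10*21)))) - 27665 = (-15135 + (9 + 27/210)) - 27665 = (-15135 + (9 + 27*(1/210))) - 27665 = (-15135 + (9 + 9/70)) - 27665 = (-15135 + 639/70) - 27665 = -1058811/70 - 27665 = -2995361/70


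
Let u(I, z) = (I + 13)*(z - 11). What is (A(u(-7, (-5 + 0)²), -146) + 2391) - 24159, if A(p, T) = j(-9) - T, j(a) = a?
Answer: -21631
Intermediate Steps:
u(I, z) = (-11 + z)*(13 + I) (u(I, z) = (13 + I)*(-11 + z) = (-11 + z)*(13 + I))
A(p, T) = -9 - T
(A(u(-7, (-5 + 0)²), -146) + 2391) - 24159 = ((-9 - 1*(-146)) + 2391) - 24159 = ((-9 + 146) + 2391) - 24159 = (137 + 2391) - 24159 = 2528 - 24159 = -21631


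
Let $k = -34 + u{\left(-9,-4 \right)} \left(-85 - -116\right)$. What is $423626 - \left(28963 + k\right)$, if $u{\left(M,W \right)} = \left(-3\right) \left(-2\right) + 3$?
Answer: $394418$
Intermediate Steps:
$u{\left(M,W \right)} = 9$ ($u{\left(M,W \right)} = 6 + 3 = 9$)
$k = 245$ ($k = -34 + 9 \left(-85 - -116\right) = -34 + 9 \left(-85 + 116\right) = -34 + 9 \cdot 31 = -34 + 279 = 245$)
$423626 - \left(28963 + k\right) = 423626 - \left(28963 + 245\right) = 423626 - 29208 = 394418$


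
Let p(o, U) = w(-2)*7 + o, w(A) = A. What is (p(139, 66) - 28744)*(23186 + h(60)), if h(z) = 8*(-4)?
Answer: -662644326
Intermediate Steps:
h(z) = -32
p(o, U) = -14 + o (p(o, U) = -2*7 + o = -14 + o)
(p(139, 66) - 28744)*(23186 + h(60)) = ((-14 + 139) - 28744)*(23186 - 32) = (125 - 28744)*23154 = -28619*23154 = -662644326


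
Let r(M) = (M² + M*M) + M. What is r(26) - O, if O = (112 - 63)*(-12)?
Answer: 1966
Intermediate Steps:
r(M) = M + 2*M² (r(M) = (M² + M²) + M = 2*M² + M = M + 2*M²)
O = -588 (O = 49*(-12) = -588)
r(26) - O = 26*(1 + 2*26) - 1*(-588) = 26*(1 + 52) + 588 = 26*53 + 588 = 1378 + 588 = 1966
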